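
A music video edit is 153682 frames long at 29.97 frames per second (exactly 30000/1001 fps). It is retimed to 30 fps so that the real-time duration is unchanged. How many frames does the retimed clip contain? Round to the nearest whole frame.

Frames at target rate = 153682 × (30) / (30000/1001) = 76917841/500 ≈ 153835.682.
Nearest whole frame: 153836.

153836 frames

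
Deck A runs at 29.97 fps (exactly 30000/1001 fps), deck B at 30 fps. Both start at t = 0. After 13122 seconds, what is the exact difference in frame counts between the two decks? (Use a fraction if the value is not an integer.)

393660/1001 frames

A emits 30000/1001 × 13122 = 393660000/1001 frames; B emits 30 × 13122 = 393660.
Difference = 393660/1001 frames (≈ 393.2667); B is ahead of A.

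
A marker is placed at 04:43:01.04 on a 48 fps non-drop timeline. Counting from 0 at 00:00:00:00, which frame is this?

Total seconds to the label: (4 × 3600 + 43 × 60 + 1) = 16981.
Frame index = 16981 × 48 + 4 = 815092.

frame 815092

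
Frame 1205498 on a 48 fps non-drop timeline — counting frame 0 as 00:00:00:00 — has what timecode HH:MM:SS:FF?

1205498 ÷ 48 = 25114 full seconds, remainder 26 frames.
25114 s = 6 h 58 min 34 s.
Timecode: 06:58:34:26.

06:58:34:26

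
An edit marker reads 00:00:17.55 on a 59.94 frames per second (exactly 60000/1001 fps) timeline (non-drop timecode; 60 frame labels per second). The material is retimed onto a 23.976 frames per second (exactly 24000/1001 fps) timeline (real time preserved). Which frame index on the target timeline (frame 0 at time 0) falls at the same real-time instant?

frame 430

Source frame index: (0×3600 + 0×60 + 17) × 60 + 55 = 1075.
Real time: 1075 / (60000/1001) = 43043/2400 s.
Target frame: (43043/2400) × (24000/1001) = 430.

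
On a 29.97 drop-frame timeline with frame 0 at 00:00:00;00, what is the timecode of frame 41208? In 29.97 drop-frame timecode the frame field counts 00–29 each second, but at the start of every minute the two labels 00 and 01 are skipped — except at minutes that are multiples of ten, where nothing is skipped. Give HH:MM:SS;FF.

00:22:54;28

Each 10-minute DF block holds 10 × 60 × 30 − 9 × 2 = 17982 frames. 41208 ÷ 17982 → 2 full blocks, remainder 5244.
Within the partial block the first minute is 1800 frames and each further minute 1798, so 2 further minute boundaries passed. Total skipped labels = 18 × 2 + 2 × 2 = 40.
Non-drop label index = 41208 + 40 = 41248; at 30 labels/s that is 00:22:54:28, i.e. DF 00:22:54;28.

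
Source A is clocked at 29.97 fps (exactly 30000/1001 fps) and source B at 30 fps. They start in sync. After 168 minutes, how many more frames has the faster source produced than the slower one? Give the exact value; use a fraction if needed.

43200/143 frames

168 min = 10080 s.
A emits 30000/1001 × 10080 = 43200000/143 frames; B emits 30 × 10080 = 302400.
Difference = 43200/143 frames (≈ 302.0979); B is ahead of A.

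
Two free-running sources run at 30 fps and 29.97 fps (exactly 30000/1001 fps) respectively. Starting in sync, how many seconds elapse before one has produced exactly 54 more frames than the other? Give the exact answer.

The gap grows by |30000/1001 − 30| = 30/1001 frames per second.
Time for a 54-frame gap: 54 ÷ (30/1001) = 1801.8 s.

1801.8 seconds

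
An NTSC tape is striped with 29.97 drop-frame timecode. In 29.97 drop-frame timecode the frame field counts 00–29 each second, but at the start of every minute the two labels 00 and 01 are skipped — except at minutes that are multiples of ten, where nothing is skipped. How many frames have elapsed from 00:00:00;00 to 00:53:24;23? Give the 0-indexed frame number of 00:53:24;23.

As if non-drop at 30 labels/s: (0 × 3600 + 53 × 60 + 24) × 30 + 23 = 96143.
Minute boundaries passed: 53; those not divisible by 10: 53 − 5 = 48; dropped labels = 2 × 48 = 96.
Actual frame index = 96143 − 96 = 96047.

96047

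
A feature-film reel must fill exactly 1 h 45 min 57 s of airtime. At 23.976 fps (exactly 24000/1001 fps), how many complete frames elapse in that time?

1 h 45 min 57 s = 6357 s.
Frames = 6357 × 24000/1001 = 11736000/77 ≈ 152415.5844.
Complete frames: 152415.

152415 frames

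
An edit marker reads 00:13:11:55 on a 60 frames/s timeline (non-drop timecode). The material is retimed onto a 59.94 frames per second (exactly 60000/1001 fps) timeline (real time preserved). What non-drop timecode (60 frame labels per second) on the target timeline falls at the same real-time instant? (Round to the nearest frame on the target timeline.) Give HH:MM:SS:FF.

Source frame index: (0×3600 + 13×60 + 11) × 60 + 55 = 47515.
Real time: 47515 / (60) = 9503/12 s.
Target frame: (9503/12) × (60000/1001) = 3655000/77 ≈ 47467.532 → 47468.
At 60 labels/s: frame 47468 → 00:13:11:08.

00:13:11:08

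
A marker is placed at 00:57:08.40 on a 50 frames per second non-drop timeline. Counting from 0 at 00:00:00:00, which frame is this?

Total seconds to the label: (0 × 3600 + 57 × 60 + 8) = 3428.
Frame index = 3428 × 50 + 40 = 171440.

171440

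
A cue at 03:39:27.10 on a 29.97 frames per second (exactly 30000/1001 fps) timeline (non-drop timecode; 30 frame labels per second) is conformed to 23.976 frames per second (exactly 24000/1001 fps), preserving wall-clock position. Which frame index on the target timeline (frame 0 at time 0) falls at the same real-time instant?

Source frame index: (3×3600 + 39×60 + 27) × 30 + 10 = 395020.
Real time: 395020 / (30000/1001) = 19770751/1500 s.
Target frame: (19770751/1500) × (24000/1001) = 316016.

frame 316016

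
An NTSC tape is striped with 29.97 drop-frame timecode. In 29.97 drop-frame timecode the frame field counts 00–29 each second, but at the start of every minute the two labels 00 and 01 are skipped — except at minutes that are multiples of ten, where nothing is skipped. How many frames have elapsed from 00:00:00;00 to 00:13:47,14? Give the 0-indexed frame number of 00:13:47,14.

Complete 10-minute blocks: 1, each 17982 frames → 17982.
Remaining 3 whole minutes in the current block: 1800 + 2 × 1798 = 5396 frames.
Within the current minute: 47 × 30 + 14 − 2 = 1422 (labels ;00/;01 skipped at this minute). Total = 17982 + 5396 + 1422 = 24800.

24800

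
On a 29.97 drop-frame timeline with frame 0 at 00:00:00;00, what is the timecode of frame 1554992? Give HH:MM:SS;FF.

14:24:44;28

Ten DF minutes hold 17982 frames, so frame 1554992 lies in block 86 (frames 1546452–1564433) with 8540 frames into that block.
The block's first minute is 1800 frames and the rest 1798 each; 8540 frames reaches minute 4, so 86 × 18 + 4 × 2 = 1556 labels have been skipped so far.
Adding those back, label number 1554992 + 1556 = 1556548 at 30 labels/s is 51884 s + 28 f = 14 h 24 min 44 s frame 28, i.e. 14:24:44;28.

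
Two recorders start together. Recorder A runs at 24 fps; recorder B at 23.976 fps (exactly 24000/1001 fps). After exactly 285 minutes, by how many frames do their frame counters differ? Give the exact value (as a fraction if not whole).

410400/1001 frames

285 min = 17100 s.
A emits 24 × 17100 = 410400 frames; B emits 24000/1001 × 17100 = 410400000/1001.
Difference = 410400/1001 frames (≈ 409.9900); B is behind A.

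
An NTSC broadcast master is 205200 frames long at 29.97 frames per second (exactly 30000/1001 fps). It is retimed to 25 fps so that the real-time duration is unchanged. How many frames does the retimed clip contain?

171171 frames

Target frames = source frames × (target rate / source rate) = 205200 × (25)/(30000/1001) = 205200 × 1001/1200 = 171171.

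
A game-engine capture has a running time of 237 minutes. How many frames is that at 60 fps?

237 min = 14220 s.
Frames = 14220 × 60 = 853200.

853200 frames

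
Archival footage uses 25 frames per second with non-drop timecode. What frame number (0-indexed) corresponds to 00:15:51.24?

23799

Total seconds to the label: (0 × 3600 + 15 × 60 + 51) = 951.
Frame index = 951 × 25 + 24 = 23799.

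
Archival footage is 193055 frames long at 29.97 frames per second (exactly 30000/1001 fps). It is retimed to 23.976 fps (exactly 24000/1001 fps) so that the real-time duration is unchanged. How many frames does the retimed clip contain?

Frames at target rate = 193055 × (24000/1001) / (30000/1001) = 154444.

154444 frames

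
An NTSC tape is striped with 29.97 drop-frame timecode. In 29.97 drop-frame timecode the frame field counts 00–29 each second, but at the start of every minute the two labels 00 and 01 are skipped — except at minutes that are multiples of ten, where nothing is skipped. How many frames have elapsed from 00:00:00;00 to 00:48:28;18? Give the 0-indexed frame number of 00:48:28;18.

Complete 10-minute blocks: 4, each 17982 frames → 71928.
Remaining 8 whole minutes in the current block: 1800 + 7 × 1798 = 14386 frames.
Within the current minute: 28 × 30 + 18 − 2 = 856 (labels ;00/;01 skipped at this minute). Total = 71928 + 14386 + 856 = 87170.

87170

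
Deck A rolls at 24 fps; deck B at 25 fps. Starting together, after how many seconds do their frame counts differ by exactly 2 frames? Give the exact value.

The gap grows by |25 − 24| = 1 frame per second.
Time for a 2-frame gap: 2 ÷ (1) = 2 s.

2 seconds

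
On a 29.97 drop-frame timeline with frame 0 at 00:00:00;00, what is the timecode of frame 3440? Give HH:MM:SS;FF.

Ten DF minutes hold 17982 frames, so frame 3440 lies in block 0 (frames 0–17981) with 3440 frames into that block.
The block's first minute is 1800 frames and the rest 1798 each; 3440 frames reaches minute 1, so 0 × 18 + 1 × 2 = 2 labels have been skipped so far.
Adding those back, label number 3440 + 2 = 3442 at 30 labels/s is 114 s + 22 f = 0 h 1 min 54 s frame 22, i.e. 00:01:54;22.

00:01:54;22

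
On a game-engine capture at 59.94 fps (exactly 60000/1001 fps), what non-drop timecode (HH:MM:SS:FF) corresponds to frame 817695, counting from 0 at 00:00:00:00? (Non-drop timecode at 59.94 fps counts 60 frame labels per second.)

817695 ÷ 60 = 13628 full seconds, remainder 15 frames.
13628 s = 3 h 47 min 8 s.
Timecode: 03:47:08:15.

03:47:08:15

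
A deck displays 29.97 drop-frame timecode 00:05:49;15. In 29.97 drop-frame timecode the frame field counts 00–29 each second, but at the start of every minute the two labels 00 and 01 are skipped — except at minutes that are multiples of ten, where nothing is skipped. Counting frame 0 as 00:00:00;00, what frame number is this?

10475

As if non-drop at 30 labels/s: (0 × 3600 + 5 × 60 + 49) × 30 + 15 = 10485.
Minute boundaries passed: 5; those not divisible by 10: 5 − 0 = 5; dropped labels = 2 × 5 = 10.
Actual frame index = 10485 − 10 = 10475.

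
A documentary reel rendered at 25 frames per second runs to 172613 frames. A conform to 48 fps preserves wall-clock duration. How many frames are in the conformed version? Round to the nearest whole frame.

Frames at target rate = 172613 × (48) / (25) = 8285424/25 ≈ 331416.960.
Nearest whole frame: 331417.

331417 frames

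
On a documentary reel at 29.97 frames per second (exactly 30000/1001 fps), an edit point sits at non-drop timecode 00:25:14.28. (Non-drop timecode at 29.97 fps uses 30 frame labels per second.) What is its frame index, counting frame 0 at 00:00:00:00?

Total seconds to the label: (0 × 3600 + 25 × 60 + 14) = 1514.
Frame index = 1514 × 30 + 28 = 45448.

frame 45448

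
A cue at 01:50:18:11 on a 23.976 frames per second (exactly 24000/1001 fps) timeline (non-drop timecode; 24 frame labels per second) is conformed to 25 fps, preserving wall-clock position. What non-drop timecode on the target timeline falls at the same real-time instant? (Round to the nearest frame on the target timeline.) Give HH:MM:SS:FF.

Source frame index: (1×3600 + 50×60 + 18) × 24 + 11 = 158843.
Real time: 158843 / (24000/1001) = 159001843/24000 s.
Target frame: (159001843/24000) × (25) = 159001843/960 ≈ 165626.920 → 165627.
At 25 labels/s: frame 165627 → 01:50:25:02.

01:50:25:02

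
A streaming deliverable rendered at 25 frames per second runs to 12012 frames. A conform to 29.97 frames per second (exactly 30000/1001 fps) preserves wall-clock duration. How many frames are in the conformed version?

Target frames = source frames × (target rate / source rate) = 12012 × (30000/1001)/(25) = 12012 × 1200/1001 = 14400.

14400 frames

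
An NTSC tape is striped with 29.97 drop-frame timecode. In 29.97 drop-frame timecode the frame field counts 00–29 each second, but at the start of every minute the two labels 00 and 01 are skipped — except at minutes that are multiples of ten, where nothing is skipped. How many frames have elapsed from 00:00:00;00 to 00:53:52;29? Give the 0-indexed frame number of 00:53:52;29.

As if non-drop at 30 labels/s: (0 × 3600 + 53 × 60 + 52) × 30 + 29 = 96989.
Minute boundaries passed: 53; those not divisible by 10: 53 − 5 = 48; dropped labels = 2 × 48 = 96.
Actual frame index = 96989 − 96 = 96893.

96893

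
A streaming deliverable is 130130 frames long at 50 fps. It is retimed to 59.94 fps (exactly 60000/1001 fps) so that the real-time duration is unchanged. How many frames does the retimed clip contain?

156000 frames

Target frames = source frames × (target rate / source rate) = 130130 × (60000/1001)/(50) = 130130 × 1200/1001 = 156000.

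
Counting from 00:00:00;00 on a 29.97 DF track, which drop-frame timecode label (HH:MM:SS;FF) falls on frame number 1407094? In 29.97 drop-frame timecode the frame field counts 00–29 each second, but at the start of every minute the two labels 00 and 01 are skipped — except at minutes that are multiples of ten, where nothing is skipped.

Ten DF minutes hold 17982 frames, so frame 1407094 lies in block 78 (frames 1402596–1420577) with 4498 frames into that block.
The block's first minute is 1800 frames and the rest 1798 each; 4498 frames reaches minute 2, so 78 × 18 + 2 × 2 = 1408 labels have been skipped so far.
Adding those back, label number 1407094 + 1408 = 1408502 at 30 labels/s is 46950 s + 2 f = 13 h 2 min 30 s frame 2, i.e. 13:02:30;02.

13:02:30;02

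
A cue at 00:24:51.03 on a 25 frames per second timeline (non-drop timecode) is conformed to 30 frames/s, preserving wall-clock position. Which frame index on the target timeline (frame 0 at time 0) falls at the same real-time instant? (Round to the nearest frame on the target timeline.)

Source frame index: (0×3600 + 24×60 + 51) × 25 + 3 = 37278.
Real time: 37278 / (25) = 37278/25 s.
Target frame: (37278/25) × (30) = 223668/5 ≈ 44733.600 → 44734.

frame 44734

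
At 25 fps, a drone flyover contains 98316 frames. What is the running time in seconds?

3932.64 seconds

Running time = 98316 / (25) = 3932.64 s.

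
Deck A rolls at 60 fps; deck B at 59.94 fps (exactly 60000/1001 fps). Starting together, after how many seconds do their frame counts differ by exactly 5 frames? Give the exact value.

1001/12 seconds

The gap grows by |60000/1001 − 60| = 60/1001 frames per second.
Time for a 5-frame gap: 5 ÷ (60/1001) = 1001/12 s.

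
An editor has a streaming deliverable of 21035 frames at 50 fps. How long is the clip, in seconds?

420.7 seconds

Running time = 21035 / (50) = 420.7 s.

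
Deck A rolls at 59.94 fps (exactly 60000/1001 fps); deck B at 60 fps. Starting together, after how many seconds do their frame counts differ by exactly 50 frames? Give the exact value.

5005/6 seconds

The gap grows by |60 − 60000/1001| = 60/1001 frames per second.
Time for a 50-frame gap: 50 ÷ (60/1001) = 5005/6 s.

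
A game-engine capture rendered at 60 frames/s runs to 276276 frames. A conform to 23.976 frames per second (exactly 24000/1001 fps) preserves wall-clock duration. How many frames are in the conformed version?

110400 frames

Target frames = source frames × (target rate / source rate) = 276276 × (24000/1001)/(60) = 276276 × 400/1001 = 110400.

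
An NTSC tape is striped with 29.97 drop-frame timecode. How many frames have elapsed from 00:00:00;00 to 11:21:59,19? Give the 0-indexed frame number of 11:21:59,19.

1226363

Complete 10-minute blocks: 68, each 17982 frames → 1222776.
Remaining 1 whole minute in the current block: 1800 + 0 × 1798 = 1800 frames.
Within the current minute: 59 × 30 + 19 − 2 = 1787 (labels ;00/;01 skipped at this minute). Total = 1222776 + 1800 + 1787 = 1226363.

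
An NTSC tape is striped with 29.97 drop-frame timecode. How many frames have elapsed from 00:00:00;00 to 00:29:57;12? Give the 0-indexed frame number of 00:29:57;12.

As if non-drop at 30 labels/s: (0 × 3600 + 29 × 60 + 57) × 30 + 12 = 53922.
Minute boundaries passed: 29; those not divisible by 10: 29 − 2 = 27; dropped labels = 2 × 27 = 54.
Actual frame index = 53922 − 54 = 53868.

53868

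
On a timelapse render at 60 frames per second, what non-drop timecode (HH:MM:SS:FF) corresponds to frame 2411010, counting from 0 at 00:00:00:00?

11:09:43:30

2411010 ÷ 60 = 40183 full seconds, remainder 30 frames.
40183 s = 11 h 9 min 43 s.
Timecode: 11:09:43:30.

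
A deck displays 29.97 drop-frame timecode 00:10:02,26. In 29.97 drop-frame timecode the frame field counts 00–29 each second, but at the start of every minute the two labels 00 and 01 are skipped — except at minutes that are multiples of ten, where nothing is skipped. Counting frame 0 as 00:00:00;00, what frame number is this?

18068

As if non-drop at 30 labels/s: (0 × 3600 + 10 × 60 + 2) × 30 + 26 = 18086.
Minute boundaries passed: 10; those not divisible by 10: 10 − 1 = 9; dropped labels = 2 × 9 = 18.
Actual frame index = 18086 − 18 = 18068.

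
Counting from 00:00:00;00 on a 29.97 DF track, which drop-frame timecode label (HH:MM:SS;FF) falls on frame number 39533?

Ten DF minutes hold 17982 frames, so frame 39533 lies in block 2 (frames 35964–53945) with 3569 frames into that block.
The block's first minute is 1800 frames and the rest 1798 each; 3569 frames reaches minute 1, so 2 × 18 + 1 × 2 = 38 labels have been skipped so far.
Adding those back, label number 39533 + 38 = 39571 at 30 labels/s is 1319 s + 1 f = 0 h 21 min 59 s frame 1, i.e. 00:21:59;01.

00:21:59;01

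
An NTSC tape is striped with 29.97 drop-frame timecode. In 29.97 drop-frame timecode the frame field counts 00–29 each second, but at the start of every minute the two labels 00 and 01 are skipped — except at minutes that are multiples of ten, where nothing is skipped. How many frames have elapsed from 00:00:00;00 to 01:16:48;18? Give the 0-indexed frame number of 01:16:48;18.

As if non-drop at 30 labels/s: (1 × 3600 + 16 × 60 + 48) × 30 + 18 = 138258.
Minute boundaries passed: 76; those not divisible by 10: 76 − 7 = 69; dropped labels = 2 × 69 = 138.
Actual frame index = 138258 − 138 = 138120.

138120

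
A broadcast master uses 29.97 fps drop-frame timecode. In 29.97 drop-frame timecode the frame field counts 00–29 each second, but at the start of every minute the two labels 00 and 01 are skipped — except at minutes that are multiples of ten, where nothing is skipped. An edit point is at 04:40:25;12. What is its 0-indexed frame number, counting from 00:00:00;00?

504258

As if non-drop at 30 labels/s: (4 × 3600 + 40 × 60 + 25) × 30 + 12 = 504762.
Minute boundaries passed: 280; those not divisible by 10: 280 − 28 = 252; dropped labels = 2 × 252 = 504.
Actual frame index = 504762 − 504 = 504258.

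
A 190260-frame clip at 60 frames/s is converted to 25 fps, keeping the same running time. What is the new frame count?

79275 frames

Target frames = source frames × (target rate / source rate) = 190260 × (25)/(60) = 190260 × 5/12 = 79275.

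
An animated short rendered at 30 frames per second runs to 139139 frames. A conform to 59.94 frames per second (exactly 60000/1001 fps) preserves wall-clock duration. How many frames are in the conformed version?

Target frames = source frames × (target rate / source rate) = 139139 × (60000/1001)/(30) = 139139 × 2000/1001 = 278000.

278000 frames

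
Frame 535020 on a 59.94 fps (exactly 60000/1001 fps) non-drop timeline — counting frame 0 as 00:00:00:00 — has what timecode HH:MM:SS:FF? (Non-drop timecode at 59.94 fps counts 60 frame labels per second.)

02:28:37:00

535020 ÷ 60 = 8917 full seconds, remainder 0 frames.
8917 s = 2 h 28 min 37 s.
Timecode: 02:28:37:00.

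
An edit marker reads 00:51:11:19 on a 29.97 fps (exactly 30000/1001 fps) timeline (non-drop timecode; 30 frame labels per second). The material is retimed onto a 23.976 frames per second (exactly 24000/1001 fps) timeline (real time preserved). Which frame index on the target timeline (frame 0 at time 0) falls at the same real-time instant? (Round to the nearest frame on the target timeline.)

Source frame index: (0×3600 + 51×60 + 11) × 30 + 19 = 92149.
Real time: 92149 / (30000/1001) = 92241149/30000 s.
Target frame: (92241149/30000) × (24000/1001) = 368596/5 ≈ 73719.200 → 73719.

frame 73719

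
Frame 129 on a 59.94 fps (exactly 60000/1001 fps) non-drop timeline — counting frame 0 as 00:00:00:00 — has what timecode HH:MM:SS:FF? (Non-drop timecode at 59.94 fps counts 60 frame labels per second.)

00:00:02:09

129 ÷ 60 = 2 full seconds, remainder 9 frames.
2 s = 0 h 0 min 2 s.
Timecode: 00:00:02:09.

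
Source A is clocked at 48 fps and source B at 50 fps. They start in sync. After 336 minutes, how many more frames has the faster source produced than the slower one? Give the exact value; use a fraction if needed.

336 min = 20160 s.
A emits 48 × 20160 = 967680 frames; B emits 50 × 20160 = 1008000.
Difference = 40320 frames; B is ahead of A.

40320 frames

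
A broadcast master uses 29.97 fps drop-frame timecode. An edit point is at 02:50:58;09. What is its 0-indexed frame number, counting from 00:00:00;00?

307443

As if non-drop at 30 labels/s: (2 × 3600 + 50 × 60 + 58) × 30 + 9 = 307749.
Minute boundaries passed: 170; those not divisible by 10: 170 − 17 = 153; dropped labels = 2 × 153 = 306.
Actual frame index = 307749 − 306 = 307443.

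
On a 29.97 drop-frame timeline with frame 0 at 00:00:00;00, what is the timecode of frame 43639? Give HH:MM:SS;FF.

Ten DF minutes hold 17982 frames, so frame 43639 lies in block 2 (frames 35964–53945) with 7675 frames into that block.
The block's first minute is 1800 frames and the rest 1798 each; 7675 frames reaches minute 4, so 2 × 18 + 4 × 2 = 44 labels have been skipped so far.
Adding those back, label number 43639 + 44 = 43683 at 30 labels/s is 1456 s + 3 f = 0 h 24 min 16 s frame 3, i.e. 00:24:16;03.

00:24:16;03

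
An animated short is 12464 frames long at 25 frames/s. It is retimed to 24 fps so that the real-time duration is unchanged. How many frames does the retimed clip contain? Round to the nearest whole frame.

11965 frames

Frames at target rate = 12464 × (24) / (25) = 299136/25 ≈ 11965.440.
Nearest whole frame: 11965.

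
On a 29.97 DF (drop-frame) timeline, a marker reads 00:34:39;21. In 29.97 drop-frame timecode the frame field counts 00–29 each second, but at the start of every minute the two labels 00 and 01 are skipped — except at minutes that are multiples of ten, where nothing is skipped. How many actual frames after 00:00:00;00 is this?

As if non-drop at 30 labels/s: (0 × 3600 + 34 × 60 + 39) × 30 + 21 = 62391.
Minute boundaries passed: 34; those not divisible by 10: 34 − 3 = 31; dropped labels = 2 × 31 = 62.
Actual frame index = 62391 − 62 = 62329.

62329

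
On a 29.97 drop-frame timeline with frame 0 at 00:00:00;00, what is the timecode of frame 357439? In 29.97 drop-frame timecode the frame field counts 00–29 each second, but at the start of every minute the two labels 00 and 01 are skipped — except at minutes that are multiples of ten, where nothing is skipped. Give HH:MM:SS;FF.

Ten DF minutes hold 17982 frames, so frame 357439 lies in block 19 (frames 341658–359639) with 15781 frames into that block.
The block's first minute is 1800 frames and the rest 1798 each; 15781 frames reaches minute 8, so 19 × 18 + 8 × 2 = 358 labels have been skipped so far.
Adding those back, label number 357439 + 358 = 357797 at 30 labels/s is 11926 s + 17 f = 3 h 18 min 46 s frame 17, i.e. 03:18:46;17.

03:18:46;17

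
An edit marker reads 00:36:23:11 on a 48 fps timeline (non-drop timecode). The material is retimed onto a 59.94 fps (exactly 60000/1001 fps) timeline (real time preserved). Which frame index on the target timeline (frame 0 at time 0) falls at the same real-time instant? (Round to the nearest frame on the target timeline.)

frame 130863

Source frame index: (0×3600 + 36×60 + 23) × 48 + 11 = 104795.
Real time: 104795 / (48) = 104795/48 s.
Target frame: (104795/48) × (60000/1001) = 130993750/1001 ≈ 130862.887 → 130863.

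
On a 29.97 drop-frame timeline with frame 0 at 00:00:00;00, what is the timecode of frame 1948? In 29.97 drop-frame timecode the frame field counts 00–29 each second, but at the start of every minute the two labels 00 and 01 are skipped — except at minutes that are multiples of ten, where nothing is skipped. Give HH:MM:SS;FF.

00:01:05;00

Each 10-minute DF block holds 10 × 60 × 30 − 9 × 2 = 17982 frames. 1948 ÷ 17982 → 0 full blocks, remainder 1948.
Within the partial block the first minute is 1800 frames and each further minute 1798, so 1 further minute boundary passed. Total skipped labels = 18 × 0 + 2 × 1 = 2.
Non-drop label index = 1948 + 2 = 1950; at 30 labels/s that is 00:01:05:00, i.e. DF 00:01:05;00.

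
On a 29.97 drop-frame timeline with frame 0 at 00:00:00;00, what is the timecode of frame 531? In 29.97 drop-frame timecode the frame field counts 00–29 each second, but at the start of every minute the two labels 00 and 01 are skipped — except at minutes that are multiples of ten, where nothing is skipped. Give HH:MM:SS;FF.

00:00:17;21

Each 10-minute DF block holds 10 × 60 × 30 − 9 × 2 = 17982 frames. 531 ÷ 17982 → 0 full blocks, remainder 531.
Within the partial block the first minute is 1800 frames and each further minute 1798, so 0 further minute boundaries passed. Total skipped labels = 18 × 0 + 2 × 0 = 0.
Non-drop label index = 531 + 0 = 531; at 30 labels/s that is 00:00:17:21, i.e. DF 00:00:17;21.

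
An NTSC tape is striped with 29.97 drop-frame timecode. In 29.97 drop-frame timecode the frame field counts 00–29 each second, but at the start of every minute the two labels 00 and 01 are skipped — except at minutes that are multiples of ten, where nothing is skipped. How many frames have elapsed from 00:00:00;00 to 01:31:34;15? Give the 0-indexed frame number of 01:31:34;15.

Complete 10-minute blocks: 9, each 17982 frames → 161838.
Remaining 1 whole minute in the current block: 1800 + 0 × 1798 = 1800 frames.
Within the current minute: 34 × 30 + 15 − 2 = 1033 (labels ;00/;01 skipped at this minute). Total = 161838 + 1800 + 1033 = 164671.

164671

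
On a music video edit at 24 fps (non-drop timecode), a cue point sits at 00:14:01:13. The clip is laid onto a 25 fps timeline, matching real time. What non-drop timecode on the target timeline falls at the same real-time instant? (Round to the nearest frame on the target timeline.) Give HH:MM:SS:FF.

00:14:01:14

Source frame index: (0×3600 + 14×60 + 1) × 24 + 13 = 20197.
Real time: 20197 / (24) = 20197/24 s.
Target frame: (20197/24) × (25) = 504925/24 ≈ 21038.542 → 21039.
At 25 labels/s: frame 21039 → 00:14:01:14.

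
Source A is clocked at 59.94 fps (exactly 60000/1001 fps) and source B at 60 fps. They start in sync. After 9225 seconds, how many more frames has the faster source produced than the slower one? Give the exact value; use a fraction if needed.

553500/1001 frames

A emits 60000/1001 × 9225 = 553500000/1001 frames; B emits 60 × 9225 = 553500.
Difference = 553500/1001 frames (≈ 552.9471); B is ahead of A.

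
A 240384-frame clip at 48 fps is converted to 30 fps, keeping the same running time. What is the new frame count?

Target frames = source frames × (target rate / source rate) = 240384 × (30)/(48) = 240384 × 5/8 = 150240.

150240 frames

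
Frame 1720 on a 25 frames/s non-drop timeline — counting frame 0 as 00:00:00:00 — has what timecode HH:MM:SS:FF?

1720 ÷ 25 = 68 full seconds, remainder 20 frames.
68 s = 0 h 1 min 8 s.
Timecode: 00:01:08:20.

00:01:08:20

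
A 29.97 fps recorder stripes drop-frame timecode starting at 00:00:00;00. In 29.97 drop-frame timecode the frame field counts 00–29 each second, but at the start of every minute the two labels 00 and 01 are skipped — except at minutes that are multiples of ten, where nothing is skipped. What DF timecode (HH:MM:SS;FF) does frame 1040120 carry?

Ten DF minutes hold 17982 frames, so frame 1040120 lies in block 57 (frames 1024974–1042955) with 15146 frames into that block.
The block's first minute is 1800 frames and the rest 1798 each; 15146 frames reaches minute 8, so 57 × 18 + 8 × 2 = 1042 labels have been skipped so far.
Adding those back, label number 1040120 + 1042 = 1041162 at 30 labels/s is 34705 s + 12 f = 9 h 38 min 25 s frame 12, i.e. 09:38:25;12.

09:38:25;12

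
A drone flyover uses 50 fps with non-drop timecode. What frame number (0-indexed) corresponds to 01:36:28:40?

Total seconds to the label: (1 × 3600 + 36 × 60 + 28) = 5788.
Frame index = 5788 × 50 + 40 = 289440.

289440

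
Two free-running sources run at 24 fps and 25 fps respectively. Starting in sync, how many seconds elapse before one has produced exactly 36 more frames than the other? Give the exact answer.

The gap grows by |25 − 24| = 1 frame per second.
Time for a 36-frame gap: 36 ÷ (1) = 36 s.

36 seconds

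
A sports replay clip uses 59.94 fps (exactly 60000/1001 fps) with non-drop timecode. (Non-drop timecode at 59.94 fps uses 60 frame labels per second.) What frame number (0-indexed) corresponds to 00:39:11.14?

Total seconds to the label: (0 × 3600 + 39 × 60 + 11) = 2351.
Frame index = 2351 × 60 + 14 = 141074.

frame 141074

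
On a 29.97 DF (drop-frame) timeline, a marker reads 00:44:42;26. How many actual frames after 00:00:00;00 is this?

80406

As if non-drop at 30 labels/s: (0 × 3600 + 44 × 60 + 42) × 30 + 26 = 80486.
Minute boundaries passed: 44; those not divisible by 10: 44 − 4 = 40; dropped labels = 2 × 40 = 80.
Actual frame index = 80486 − 80 = 80406.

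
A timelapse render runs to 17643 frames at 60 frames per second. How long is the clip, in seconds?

Running time = 17643 / (60) = 294.05 s.

294.05 seconds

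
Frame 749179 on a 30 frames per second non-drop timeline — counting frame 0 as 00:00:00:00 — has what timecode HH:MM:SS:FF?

06:56:12:19

749179 ÷ 30 = 24972 full seconds, remainder 19 frames.
24972 s = 6 h 56 min 12 s.
Timecode: 06:56:12:19.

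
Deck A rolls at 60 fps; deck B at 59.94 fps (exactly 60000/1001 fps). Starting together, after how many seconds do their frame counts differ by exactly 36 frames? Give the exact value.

600.6 seconds

The gap grows by |60000/1001 − 60| = 60/1001 frames per second.
Time for a 36-frame gap: 36 ÷ (60/1001) = 600.6 s.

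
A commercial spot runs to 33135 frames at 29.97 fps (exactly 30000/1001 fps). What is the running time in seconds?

1105.6045 seconds

Running time = 33135 / (30000/1001) = 1105.6045 s.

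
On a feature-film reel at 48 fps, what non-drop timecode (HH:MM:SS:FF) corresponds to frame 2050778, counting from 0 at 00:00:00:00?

2050778 ÷ 48 = 42724 full seconds, remainder 26 frames.
42724 s = 11 h 52 min 4 s.
Timecode: 11:52:04:26.

11:52:04:26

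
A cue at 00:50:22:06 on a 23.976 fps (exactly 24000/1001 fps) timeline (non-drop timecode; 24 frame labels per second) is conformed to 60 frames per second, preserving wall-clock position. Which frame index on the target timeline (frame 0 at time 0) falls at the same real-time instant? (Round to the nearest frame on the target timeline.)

Source frame index: (0×3600 + 50×60 + 22) × 24 + 6 = 72534.
Real time: 72534 / (24000/1001) = 12101089/4000 s.
Target frame: (12101089/4000) × (60) = 36303267/200 ≈ 181516.335 → 181516.

frame 181516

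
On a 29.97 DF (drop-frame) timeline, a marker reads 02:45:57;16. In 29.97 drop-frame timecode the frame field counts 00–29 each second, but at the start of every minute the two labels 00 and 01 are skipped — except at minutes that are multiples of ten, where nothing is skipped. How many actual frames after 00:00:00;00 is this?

298428

Complete 10-minute blocks: 16, each 17982 frames → 287712.
Remaining 5 whole minutes in the current block: 1800 + 4 × 1798 = 8992 frames.
Within the current minute: 57 × 30 + 16 − 2 = 1724 (labels ;00/;01 skipped at this minute). Total = 287712 + 8992 + 1724 = 298428.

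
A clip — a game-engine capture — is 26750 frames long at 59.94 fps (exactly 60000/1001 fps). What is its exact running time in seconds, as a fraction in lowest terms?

107107/240 seconds

Running time = 26750 ÷ (60000/1001) = 26750 × 1001/60000 = 107107/240 s.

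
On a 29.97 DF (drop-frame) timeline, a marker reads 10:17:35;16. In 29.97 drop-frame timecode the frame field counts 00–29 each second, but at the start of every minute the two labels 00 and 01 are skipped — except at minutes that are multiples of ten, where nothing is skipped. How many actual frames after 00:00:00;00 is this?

1110554

Complete 10-minute blocks: 61, each 17982 frames → 1096902.
Remaining 7 whole minutes in the current block: 1800 + 6 × 1798 = 12588 frames.
Within the current minute: 35 × 30 + 16 − 2 = 1064 (labels ;00/;01 skipped at this minute). Total = 1096902 + 12588 + 1064 = 1110554.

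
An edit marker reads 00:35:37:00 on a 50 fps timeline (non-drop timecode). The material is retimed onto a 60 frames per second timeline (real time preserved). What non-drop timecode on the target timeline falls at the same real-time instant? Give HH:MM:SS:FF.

Source frame index: (0×3600 + 35×60 + 37) × 50 + 0 = 106850.
Real time: 106850 / (50) = 2137 s.
Target frame: (2137) × (60) = 128220.
At 60 labels/s: frame 128220 → 00:35:37:00.

00:35:37:00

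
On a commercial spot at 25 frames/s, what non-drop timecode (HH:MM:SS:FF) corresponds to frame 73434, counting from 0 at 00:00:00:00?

00:48:57:09

73434 ÷ 25 = 2937 full seconds, remainder 9 frames.
2937 s = 0 h 48 min 57 s.
Timecode: 00:48:57:09.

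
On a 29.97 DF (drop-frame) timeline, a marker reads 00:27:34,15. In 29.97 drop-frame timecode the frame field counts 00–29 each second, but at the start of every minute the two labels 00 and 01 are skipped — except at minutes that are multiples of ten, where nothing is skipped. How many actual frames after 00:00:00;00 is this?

Complete 10-minute blocks: 2, each 17982 frames → 35964.
Remaining 7 whole minutes in the current block: 1800 + 6 × 1798 = 12588 frames.
Within the current minute: 34 × 30 + 15 − 2 = 1033 (labels ;00/;01 skipped at this minute). Total = 35964 + 12588 + 1033 = 49585.

49585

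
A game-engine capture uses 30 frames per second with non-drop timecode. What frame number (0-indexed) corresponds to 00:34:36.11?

Total seconds to the label: (0 × 3600 + 34 × 60 + 36) = 2076.
Frame index = 2076 × 30 + 11 = 62291.

frame 62291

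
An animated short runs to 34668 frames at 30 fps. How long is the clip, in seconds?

1155.6 seconds

Running time = 34668 / (30) = 1155.6 s.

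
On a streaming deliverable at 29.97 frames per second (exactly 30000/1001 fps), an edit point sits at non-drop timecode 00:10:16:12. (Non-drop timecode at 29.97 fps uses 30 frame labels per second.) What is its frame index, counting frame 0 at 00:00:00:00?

frame 18492

Total seconds to the label: (0 × 3600 + 10 × 60 + 16) = 616.
Frame index = 616 × 30 + 12 = 18492.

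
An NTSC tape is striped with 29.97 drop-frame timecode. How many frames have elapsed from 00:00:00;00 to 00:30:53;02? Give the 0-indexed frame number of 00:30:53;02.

Complete 10-minute blocks: 3, each 17982 frames → 53946.
Remaining 0 whole minutes in the current block: 0 frames.
Within the current minute: 53 × 30 + 2 = 1592. Total = 53946 + 0 + 1592 = 55538.

55538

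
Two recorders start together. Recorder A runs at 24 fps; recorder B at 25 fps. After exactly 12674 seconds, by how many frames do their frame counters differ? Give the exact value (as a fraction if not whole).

A emits 24 × 12674 = 304176 frames; B emits 25 × 12674 = 316850.
Difference = 12674 frames; B is ahead of A.

12674 frames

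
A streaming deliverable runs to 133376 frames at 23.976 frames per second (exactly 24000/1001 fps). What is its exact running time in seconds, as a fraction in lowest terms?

2086084/375 seconds

Running time = 133376 ÷ (24000/1001) = 133376 × 1001/24000 = 2086084/375 s.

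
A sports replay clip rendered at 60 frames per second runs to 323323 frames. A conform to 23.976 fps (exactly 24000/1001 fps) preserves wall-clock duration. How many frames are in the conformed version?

129200 frames

Target frames = source frames × (target rate / source rate) = 323323 × (24000/1001)/(60) = 323323 × 400/1001 = 129200.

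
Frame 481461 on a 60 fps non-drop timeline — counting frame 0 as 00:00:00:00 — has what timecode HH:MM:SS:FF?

02:13:44:21

481461 ÷ 60 = 8024 full seconds, remainder 21 frames.
8024 s = 2 h 13 min 44 s.
Timecode: 02:13:44:21.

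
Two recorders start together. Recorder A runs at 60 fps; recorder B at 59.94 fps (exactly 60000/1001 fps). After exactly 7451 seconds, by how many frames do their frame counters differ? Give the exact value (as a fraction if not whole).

A emits 60 × 7451 = 447060 frames; B emits 60000/1001 × 7451 = 447060000/1001.
Difference = 447060/1001 frames (≈ 446.6134); B is behind A.

447060/1001 frames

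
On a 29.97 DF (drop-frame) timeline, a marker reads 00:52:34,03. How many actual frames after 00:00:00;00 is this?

94529

Complete 10-minute blocks: 5, each 17982 frames → 89910.
Remaining 2 whole minutes in the current block: 1800 + 1 × 1798 = 3598 frames.
Within the current minute: 34 × 30 + 3 − 2 = 1021 (labels ;00/;01 skipped at this minute). Total = 89910 + 3598 + 1021 = 94529.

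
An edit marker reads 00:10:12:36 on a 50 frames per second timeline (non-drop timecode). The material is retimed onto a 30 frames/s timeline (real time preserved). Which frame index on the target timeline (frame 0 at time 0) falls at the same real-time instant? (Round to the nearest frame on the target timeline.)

Source frame index: (0×3600 + 10×60 + 12) × 50 + 36 = 30636.
Real time: 30636 / (50) = 15318/25 s.
Target frame: (15318/25) × (30) = 91908/5 ≈ 18381.600 → 18382.

frame 18382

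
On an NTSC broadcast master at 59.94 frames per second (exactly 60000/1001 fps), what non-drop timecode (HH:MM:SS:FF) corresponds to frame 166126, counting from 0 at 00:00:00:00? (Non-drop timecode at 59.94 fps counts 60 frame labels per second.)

00:46:08:46

166126 ÷ 60 = 2768 full seconds, remainder 46 frames.
2768 s = 0 h 46 min 8 s.
Timecode: 00:46:08:46.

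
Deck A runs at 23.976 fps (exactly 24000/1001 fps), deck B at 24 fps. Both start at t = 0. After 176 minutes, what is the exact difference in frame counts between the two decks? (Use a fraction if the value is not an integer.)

176 min = 10560 s.
A emits 24000/1001 × 10560 = 23040000/91 frames; B emits 24 × 10560 = 253440.
Difference = 23040/91 frames (≈ 253.1868); B is ahead of A.

23040/91 frames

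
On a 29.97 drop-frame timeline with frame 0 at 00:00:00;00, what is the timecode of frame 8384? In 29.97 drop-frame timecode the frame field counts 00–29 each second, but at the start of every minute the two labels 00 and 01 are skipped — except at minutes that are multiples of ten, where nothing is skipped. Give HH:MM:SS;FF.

00:04:39;22

Each 10-minute DF block holds 10 × 60 × 30 − 9 × 2 = 17982 frames. 8384 ÷ 17982 → 0 full blocks, remainder 8384.
Within the partial block the first minute is 1800 frames and each further minute 1798, so 4 further minute boundaries passed. Total skipped labels = 18 × 0 + 2 × 4 = 8.
Non-drop label index = 8384 + 8 = 8392; at 30 labels/s that is 00:04:39:22, i.e. DF 00:04:39;22.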